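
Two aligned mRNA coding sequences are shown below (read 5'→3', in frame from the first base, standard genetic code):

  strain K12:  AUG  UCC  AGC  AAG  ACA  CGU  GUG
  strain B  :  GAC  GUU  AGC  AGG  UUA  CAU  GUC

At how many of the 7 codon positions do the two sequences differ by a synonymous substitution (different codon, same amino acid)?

Codon 1: AUG Met / GAC Asp — nonsynonymous.
Codon 2: UCC Ser / GUU Val — nonsynonymous.
Codon 3: AGC Ser / AGC Ser — identical.
Codon 4: AAG Lys / AGG Arg — nonsynonymous.
Codon 5: ACA Thr / UUA Leu — nonsynonymous.
Codon 6: CGU Arg / CAU His — nonsynonymous.
Codon 7: GUG Val / GUC Val — synonymous.
Synonymous differences: 1.

1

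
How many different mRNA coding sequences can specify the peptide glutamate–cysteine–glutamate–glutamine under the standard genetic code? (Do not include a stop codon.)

Glu: 2 codons.
Cys: 2 codons.
Glu: 2 codons.
Gln: 2 codons.
2 × 2 × 2 × 2 = 16.

16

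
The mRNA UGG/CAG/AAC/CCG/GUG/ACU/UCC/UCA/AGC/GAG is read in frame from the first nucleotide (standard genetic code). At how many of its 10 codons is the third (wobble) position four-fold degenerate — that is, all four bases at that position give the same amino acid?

5

Codon 1 UGG (Trp): third position 1-fold.
Codon 2 CAG (Gln): third position 2-fold.
Codon 3 AAC (Asn): third position 2-fold.
Codon 4 CCG (Pro): third position 4-fold.
Codon 5 GUG (Val): third position 4-fold.
Codon 6 ACU (Thr): third position 4-fold.
Codon 7 UCC (Ser): third position 4-fold.
Codon 8 UCA (Ser): third position 4-fold.
Codon 9 AGC (Ser): third position 2-fold.
Codon 10 GAG (Glu): third position 2-fold.
Four-fold degenerate third positions: 5.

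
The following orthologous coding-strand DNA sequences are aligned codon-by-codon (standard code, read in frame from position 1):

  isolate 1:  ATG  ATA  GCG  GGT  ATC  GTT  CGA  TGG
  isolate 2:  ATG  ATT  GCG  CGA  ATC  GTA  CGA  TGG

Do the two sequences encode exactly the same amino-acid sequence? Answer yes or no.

no

Codon 1: ATG Met / ATG Met — identical.
Codon 2: ATA Ile / ATT Ile — synonymous.
Codon 3: GCG Ala / GCG Ala — identical.
Codon 4: GGT Gly / CGA Arg — nonsynonymous.
Codon 5: ATC Ile / ATC Ile — identical.
Codon 6: GTT Val / GTA Val — synonymous.
Codon 7: CGA Arg / CGA Arg — identical.
Codon 8: TGG Trp / TGG Trp — identical.
Nonsynonymous differences: 1 → different protein.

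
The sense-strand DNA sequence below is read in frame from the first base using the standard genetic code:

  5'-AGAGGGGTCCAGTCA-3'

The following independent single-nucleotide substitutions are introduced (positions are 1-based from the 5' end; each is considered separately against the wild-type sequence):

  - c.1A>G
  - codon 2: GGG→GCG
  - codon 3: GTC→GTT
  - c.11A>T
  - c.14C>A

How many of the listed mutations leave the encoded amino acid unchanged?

1

Codon 1: AGA (Arg) → GGA (Gly) — missense.
Codon 2: GGG (Gly) → GCG (Ala) — missense.
Codon 3: GTC (Val) → GTT (Val) — synonymous.
Codon 4: CAG (Gln) → CTG (Leu) — missense.
Codon 5: TCA (Ser) → TAA (Stop) — nonsense.
Synonymous: 1 of 5.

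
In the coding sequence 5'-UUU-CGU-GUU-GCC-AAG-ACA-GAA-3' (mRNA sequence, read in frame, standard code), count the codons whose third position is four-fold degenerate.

4

Codon 1 UUU (Phe): third position 2-fold.
Codon 2 CGU (Arg): third position 4-fold.
Codon 3 GUU (Val): third position 4-fold.
Codon 4 GCC (Ala): third position 4-fold.
Codon 5 AAG (Lys): third position 2-fold.
Codon 6 ACA (Thr): third position 4-fold.
Codon 7 GAA (Glu): third position 2-fold.
Four-fold degenerate third positions: 4.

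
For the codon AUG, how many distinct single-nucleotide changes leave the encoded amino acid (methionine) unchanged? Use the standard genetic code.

Position 1: none → 0 synonymous.
Position 2: none → 0 synonymous.
Position 3: none → 0 synonymous.
Total: 0 + 0 + 0 = 0.

0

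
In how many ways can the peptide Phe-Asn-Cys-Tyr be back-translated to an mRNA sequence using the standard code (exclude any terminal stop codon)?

16

Phe: 2 codons.
Asn: 2 codons.
Cys: 2 codons.
Tyr: 2 codons.
2 × 2 × 2 × 2 = 16.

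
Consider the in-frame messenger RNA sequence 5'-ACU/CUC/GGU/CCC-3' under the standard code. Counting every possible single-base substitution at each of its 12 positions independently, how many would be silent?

12

Codon 1 (ACU, Thr): 3 synonymous substitutions.
Codon 2 (CUC, Leu): 3 synonymous substitutions.
Codon 3 (GGU, Gly): 3 synonymous substitutions.
Codon 4 (CCC, Pro): 3 synonymous substitutions.
Total: 3 + 3 + 3 + 3 = 12.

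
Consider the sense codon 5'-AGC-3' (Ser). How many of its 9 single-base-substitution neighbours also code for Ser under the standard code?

Position 1: none → 0 synonymous.
Position 2: none → 0 synonymous.
Position 3: AGU → 1 synonymous.
Total: 0 + 0 + 1 = 1.

1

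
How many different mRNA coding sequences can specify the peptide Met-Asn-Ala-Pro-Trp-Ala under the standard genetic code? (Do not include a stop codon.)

128

Met: 1 codon.
Asn: 2 codons.
Ala: 4 codons.
Pro: 4 codons.
Trp: 1 codon.
Ala: 4 codons.
1 × 2 × 4 × 4 × 1 × 4 = 128.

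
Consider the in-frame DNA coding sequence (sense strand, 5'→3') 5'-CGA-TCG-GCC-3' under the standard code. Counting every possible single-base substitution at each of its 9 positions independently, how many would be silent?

10

Codon 1 (CGA, Arg): 4 synonymous substitutions.
Codon 2 (TCG, Ser): 3 synonymous substitutions.
Codon 3 (GCC, Ala): 3 synonymous substitutions.
Total: 4 + 3 + 3 = 10.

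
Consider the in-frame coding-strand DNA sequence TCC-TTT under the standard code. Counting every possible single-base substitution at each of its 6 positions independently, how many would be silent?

4

Codon 1 (TCC, Ser): 3 synonymous substitutions.
Codon 2 (TTT, Phe): 1 synonymous substitution.
Total: 3 + 1 = 4.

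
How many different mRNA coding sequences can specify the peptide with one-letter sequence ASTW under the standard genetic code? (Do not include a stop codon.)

96

Ala: 4 codons.
Ser: 6 codons.
Thr: 4 codons.
Trp: 1 codon.
4 × 6 × 4 × 1 = 96.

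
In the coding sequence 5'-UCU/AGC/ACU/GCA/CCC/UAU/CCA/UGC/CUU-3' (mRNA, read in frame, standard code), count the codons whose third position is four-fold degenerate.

6

Codon 1 UCU (Ser): third position 4-fold.
Codon 2 AGC (Ser): third position 2-fold.
Codon 3 ACU (Thr): third position 4-fold.
Codon 4 GCA (Ala): third position 4-fold.
Codon 5 CCC (Pro): third position 4-fold.
Codon 6 UAU (Tyr): third position 2-fold.
Codon 7 CCA (Pro): third position 4-fold.
Codon 8 UGC (Cys): third position 2-fold.
Codon 9 CUU (Leu): third position 4-fold.
Four-fold degenerate third positions: 6.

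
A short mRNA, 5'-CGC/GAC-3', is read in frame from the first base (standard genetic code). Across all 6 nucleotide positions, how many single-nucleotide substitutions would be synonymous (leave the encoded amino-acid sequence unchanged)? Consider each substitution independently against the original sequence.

Codon 1 (CGC, Arg): 3 synonymous substitutions.
Codon 2 (GAC, Asp): 1 synonymous substitution.
Total: 3 + 1 = 4.

4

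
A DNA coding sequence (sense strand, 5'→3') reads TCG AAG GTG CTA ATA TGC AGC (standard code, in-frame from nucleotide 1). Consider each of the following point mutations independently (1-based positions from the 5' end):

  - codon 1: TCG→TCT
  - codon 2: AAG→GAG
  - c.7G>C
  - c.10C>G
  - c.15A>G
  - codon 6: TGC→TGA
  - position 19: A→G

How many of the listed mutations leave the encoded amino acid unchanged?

Codon 1: TCG (Ser) → TCT (Ser) — synonymous.
Codon 2: AAG (Lys) → GAG (Glu) — missense.
Codon 3: GTG (Val) → CTG (Leu) — missense.
Codon 4: CTA (Leu) → GTA (Val) — missense.
Codon 5: ATA (Ile) → ATG (Met) — missense.
Codon 6: TGC (Cys) → TGA (Stop) — nonsense.
Codon 7: AGC (Ser) → GGC (Gly) — missense.
Synonymous: 1 of 7.

1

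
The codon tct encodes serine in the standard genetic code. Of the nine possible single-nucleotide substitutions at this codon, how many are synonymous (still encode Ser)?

3

Position 1: none → 0 synonymous.
Position 2: none → 0 synonymous.
Position 3: TCC, TCA, TCG → 3 synonymous.
Total: 0 + 0 + 3 = 3.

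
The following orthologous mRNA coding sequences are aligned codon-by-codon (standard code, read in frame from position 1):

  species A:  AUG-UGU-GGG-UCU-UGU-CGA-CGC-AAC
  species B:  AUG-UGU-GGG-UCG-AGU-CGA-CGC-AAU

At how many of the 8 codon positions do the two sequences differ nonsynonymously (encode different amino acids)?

1

Codon 1: AUG Met / AUG Met — identical.
Codon 2: UGU Cys / UGU Cys — identical.
Codon 3: GGG Gly / GGG Gly — identical.
Codon 4: UCU Ser / UCG Ser — synonymous.
Codon 5: UGU Cys / AGU Ser — nonsynonymous.
Codon 6: CGA Arg / CGA Arg — identical.
Codon 7: CGC Arg / CGC Arg — identical.
Codon 8: AAC Asn / AAU Asn — synonymous.
Nonsynonymous differences: 1.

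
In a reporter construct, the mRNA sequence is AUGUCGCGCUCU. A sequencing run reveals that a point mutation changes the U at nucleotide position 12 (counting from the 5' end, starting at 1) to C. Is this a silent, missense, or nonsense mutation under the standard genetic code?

Position 12 falls in codon 4: UCU → Ser.
After the substitution the codon is UCC → Ser.
Both encode Ser, so the change is synonymous.

silent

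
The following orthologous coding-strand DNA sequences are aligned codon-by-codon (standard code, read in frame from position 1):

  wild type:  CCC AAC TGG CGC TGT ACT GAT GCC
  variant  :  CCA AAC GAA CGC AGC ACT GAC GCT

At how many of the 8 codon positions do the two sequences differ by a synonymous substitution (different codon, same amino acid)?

Codon 1: CCC Pro / CCA Pro — synonymous.
Codon 2: AAC Asn / AAC Asn — identical.
Codon 3: TGG Trp / GAA Glu — nonsynonymous.
Codon 4: CGC Arg / CGC Arg — identical.
Codon 5: TGT Cys / AGC Ser — nonsynonymous.
Codon 6: ACT Thr / ACT Thr — identical.
Codon 7: GAT Asp / GAC Asp — synonymous.
Codon 8: GCC Ala / GCT Ala — synonymous.
Synonymous differences: 3.

3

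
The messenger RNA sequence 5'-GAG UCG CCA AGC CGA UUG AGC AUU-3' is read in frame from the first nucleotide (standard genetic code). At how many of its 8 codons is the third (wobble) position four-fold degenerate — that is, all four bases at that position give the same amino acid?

3

Codon 1 GAG (Glu): third position 2-fold.
Codon 2 UCG (Ser): third position 4-fold.
Codon 3 CCA (Pro): third position 4-fold.
Codon 4 AGC (Ser): third position 2-fold.
Codon 5 CGA (Arg): third position 4-fold.
Codon 6 UUG (Leu): third position 2-fold.
Codon 7 AGC (Ser): third position 2-fold.
Codon 8 AUU (Ile): third position 3-fold.
Four-fold degenerate third positions: 3.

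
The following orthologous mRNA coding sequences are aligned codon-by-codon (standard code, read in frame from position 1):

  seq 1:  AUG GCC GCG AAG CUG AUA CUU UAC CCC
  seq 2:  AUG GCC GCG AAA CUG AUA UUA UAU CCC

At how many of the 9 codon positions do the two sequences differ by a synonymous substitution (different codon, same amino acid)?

3

Codon 1: AUG Met / AUG Met — identical.
Codon 2: GCC Ala / GCC Ala — identical.
Codon 3: GCG Ala / GCG Ala — identical.
Codon 4: AAG Lys / AAA Lys — synonymous.
Codon 5: CUG Leu / CUG Leu — identical.
Codon 6: AUA Ile / AUA Ile — identical.
Codon 7: CUU Leu / UUA Leu — synonymous.
Codon 8: UAC Tyr / UAU Tyr — synonymous.
Codon 9: CCC Pro / CCC Pro — identical.
Synonymous differences: 3.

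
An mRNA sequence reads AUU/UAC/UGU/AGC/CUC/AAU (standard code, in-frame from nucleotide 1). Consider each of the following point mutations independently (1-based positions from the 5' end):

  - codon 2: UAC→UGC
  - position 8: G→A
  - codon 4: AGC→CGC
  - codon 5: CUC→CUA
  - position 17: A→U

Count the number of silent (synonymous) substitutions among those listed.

1

Codon 2: UAC (Tyr) → UGC (Cys) — missense.
Codon 3: UGU (Cys) → UAU (Tyr) — missense.
Codon 4: AGC (Ser) → CGC (Arg) — missense.
Codon 5: CUC (Leu) → CUA (Leu) — synonymous.
Codon 6: AAU (Asn) → AUU (Ile) — missense.
Synonymous: 1 of 5.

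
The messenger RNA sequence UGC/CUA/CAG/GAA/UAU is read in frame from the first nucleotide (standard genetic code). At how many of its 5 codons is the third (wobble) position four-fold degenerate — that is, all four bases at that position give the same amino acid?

1

Codon 1 UGC (Cys): third position 2-fold.
Codon 2 CUA (Leu): third position 4-fold.
Codon 3 CAG (Gln): third position 2-fold.
Codon 4 GAA (Glu): third position 2-fold.
Codon 5 UAU (Tyr): third position 2-fold.
Four-fold degenerate third positions: 1.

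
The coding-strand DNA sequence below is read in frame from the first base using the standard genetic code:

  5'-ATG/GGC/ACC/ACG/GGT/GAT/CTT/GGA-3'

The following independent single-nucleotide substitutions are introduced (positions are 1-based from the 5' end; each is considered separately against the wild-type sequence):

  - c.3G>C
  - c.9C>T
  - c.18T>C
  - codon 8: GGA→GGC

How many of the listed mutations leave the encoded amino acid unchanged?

Codon 1: ATG (Met) → ATC (Ile) — missense.
Codon 3: ACC (Thr) → ACT (Thr) — synonymous.
Codon 6: GAT (Asp) → GAC (Asp) — synonymous.
Codon 8: GGA (Gly) → GGC (Gly) — synonymous.
Synonymous: 3 of 4.

3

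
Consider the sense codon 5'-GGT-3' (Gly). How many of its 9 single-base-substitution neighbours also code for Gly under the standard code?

Position 1: none → 0 synonymous.
Position 2: none → 0 synonymous.
Position 3: GGC, GGA, GGG → 3 synonymous.
Total: 0 + 0 + 3 = 3.

3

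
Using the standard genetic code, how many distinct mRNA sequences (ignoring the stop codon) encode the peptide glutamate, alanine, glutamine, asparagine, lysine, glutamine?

Glu: 2 codons.
Ala: 4 codons.
Gln: 2 codons.
Asn: 2 codons.
Lys: 2 codons.
Gln: 2 codons.
2 × 4 × 2 × 2 × 2 × 2 = 128.

128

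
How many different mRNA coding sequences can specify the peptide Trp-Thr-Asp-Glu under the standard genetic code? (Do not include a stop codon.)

Trp: 1 codon.
Thr: 4 codons.
Asp: 2 codons.
Glu: 2 codons.
1 × 4 × 2 × 2 = 16.

16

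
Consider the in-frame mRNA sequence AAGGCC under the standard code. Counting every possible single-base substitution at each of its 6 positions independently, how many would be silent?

4

Codon 1 (AAG, Lys): 1 synonymous substitution.
Codon 2 (GCC, Ala): 3 synonymous substitutions.
Total: 1 + 3 = 4.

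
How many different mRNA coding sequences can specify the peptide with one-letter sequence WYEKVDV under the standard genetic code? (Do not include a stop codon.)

256

Trp: 1 codon.
Tyr: 2 codons.
Glu: 2 codons.
Lys: 2 codons.
Val: 4 codons.
Asp: 2 codons.
Val: 4 codons.
1 × 2 × 2 × 2 × 4 × 2 × 4 = 256.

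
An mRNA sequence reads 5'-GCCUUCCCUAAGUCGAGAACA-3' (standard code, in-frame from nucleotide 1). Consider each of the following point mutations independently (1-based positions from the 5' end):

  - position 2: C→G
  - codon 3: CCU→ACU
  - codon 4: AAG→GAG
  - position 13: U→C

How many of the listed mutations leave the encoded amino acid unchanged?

Codon 1: GCC (Ala) → GGC (Gly) — missense.
Codon 3: CCU (Pro) → ACU (Thr) — missense.
Codon 4: AAG (Lys) → GAG (Glu) — missense.
Codon 5: UCG (Ser) → CCG (Pro) — missense.
Synonymous: 0 of 4.

0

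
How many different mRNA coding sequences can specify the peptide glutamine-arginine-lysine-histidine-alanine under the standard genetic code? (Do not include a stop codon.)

Gln: 2 codons.
Arg: 6 codons.
Lys: 2 codons.
His: 2 codons.
Ala: 4 codons.
2 × 6 × 2 × 2 × 4 = 192.

192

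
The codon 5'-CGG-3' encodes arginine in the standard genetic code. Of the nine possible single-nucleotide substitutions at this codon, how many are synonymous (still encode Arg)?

Position 1: AGG → 1 synonymous.
Position 2: none → 0 synonymous.
Position 3: CGU, CGC, CGA → 3 synonymous.
Total: 1 + 0 + 3 = 4.

4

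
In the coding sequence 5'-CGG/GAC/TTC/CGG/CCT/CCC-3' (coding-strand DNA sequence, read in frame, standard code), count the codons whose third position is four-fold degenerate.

4

Codon 1 CGG (Arg): third position 4-fold.
Codon 2 GAC (Asp): third position 2-fold.
Codon 3 TTC (Phe): third position 2-fold.
Codon 4 CGG (Arg): third position 4-fold.
Codon 5 CCT (Pro): third position 4-fold.
Codon 6 CCC (Pro): third position 4-fold.
Four-fold degenerate third positions: 4.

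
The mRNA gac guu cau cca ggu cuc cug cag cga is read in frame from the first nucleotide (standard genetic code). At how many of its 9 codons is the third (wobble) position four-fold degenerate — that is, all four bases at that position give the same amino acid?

6

Codon 1 GAC (Asp): third position 2-fold.
Codon 2 GUU (Val): third position 4-fold.
Codon 3 CAU (His): third position 2-fold.
Codon 4 CCA (Pro): third position 4-fold.
Codon 5 GGU (Gly): third position 4-fold.
Codon 6 CUC (Leu): third position 4-fold.
Codon 7 CUG (Leu): third position 4-fold.
Codon 8 CAG (Gln): third position 2-fold.
Codon 9 CGA (Arg): third position 4-fold.
Four-fold degenerate third positions: 6.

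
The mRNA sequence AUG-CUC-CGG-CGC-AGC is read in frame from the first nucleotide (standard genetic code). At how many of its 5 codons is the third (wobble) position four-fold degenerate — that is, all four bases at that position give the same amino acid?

Codon 1 AUG (Met): third position 1-fold.
Codon 2 CUC (Leu): third position 4-fold.
Codon 3 CGG (Arg): third position 4-fold.
Codon 4 CGC (Arg): third position 4-fold.
Codon 5 AGC (Ser): third position 2-fold.
Four-fold degenerate third positions: 3.

3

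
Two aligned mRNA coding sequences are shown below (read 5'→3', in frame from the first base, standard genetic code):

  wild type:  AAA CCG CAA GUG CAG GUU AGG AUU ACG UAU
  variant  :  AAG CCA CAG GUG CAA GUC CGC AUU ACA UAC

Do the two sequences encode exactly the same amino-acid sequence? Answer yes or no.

yes

Codon 1: AAA Lys / AAG Lys — synonymous.
Codon 2: CCG Pro / CCA Pro — synonymous.
Codon 3: CAA Gln / CAG Gln — synonymous.
Codon 4: GUG Val / GUG Val — identical.
Codon 5: CAG Gln / CAA Gln — synonymous.
Codon 6: GUU Val / GUC Val — synonymous.
Codon 7: AGG Arg / CGC Arg — synonymous.
Codon 8: AUU Ile / AUU Ile — identical.
Codon 9: ACG Thr / ACA Thr — synonymous.
Codon 10: UAU Tyr / UAC Tyr — synonymous.
Nonsynonymous differences: 0 → same protein.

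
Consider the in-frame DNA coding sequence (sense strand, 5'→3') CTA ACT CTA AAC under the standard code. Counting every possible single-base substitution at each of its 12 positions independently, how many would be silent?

12

Codon 1 (CTA, Leu): 4 synonymous substitutions.
Codon 2 (ACT, Thr): 3 synonymous substitutions.
Codon 3 (CTA, Leu): 4 synonymous substitutions.
Codon 4 (AAC, Asn): 1 synonymous substitution.
Total: 4 + 3 + 4 + 1 = 12.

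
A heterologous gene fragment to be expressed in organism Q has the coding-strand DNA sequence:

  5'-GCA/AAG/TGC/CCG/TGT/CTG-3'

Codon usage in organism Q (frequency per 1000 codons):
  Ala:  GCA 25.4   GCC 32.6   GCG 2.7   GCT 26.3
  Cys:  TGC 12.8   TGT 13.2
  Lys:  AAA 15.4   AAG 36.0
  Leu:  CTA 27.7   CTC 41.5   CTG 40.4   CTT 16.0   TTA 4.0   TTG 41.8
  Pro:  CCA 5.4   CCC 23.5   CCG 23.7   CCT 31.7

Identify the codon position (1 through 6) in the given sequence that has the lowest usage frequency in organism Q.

Codon 1 GCA (Ala): 25.4 per 1000.
Codon 2 AAG (Lys): 36.0 per 1000.
Codon 3 TGC (Cys): 12.8 per 1000.
Codon 4 CCG (Pro): 23.7 per 1000.
Codon 5 TGT (Cys): 13.2 per 1000.
Codon 6 CTG (Leu): 40.4 per 1000.
Lowest frequency is 12.8 at codon 3.

3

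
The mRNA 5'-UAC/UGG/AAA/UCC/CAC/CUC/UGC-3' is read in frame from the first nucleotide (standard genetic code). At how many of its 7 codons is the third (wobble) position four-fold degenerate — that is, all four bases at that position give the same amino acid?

Codon 1 UAC (Tyr): third position 2-fold.
Codon 2 UGG (Trp): third position 1-fold.
Codon 3 AAA (Lys): third position 2-fold.
Codon 4 UCC (Ser): third position 4-fold.
Codon 5 CAC (His): third position 2-fold.
Codon 6 CUC (Leu): third position 4-fold.
Codon 7 UGC (Cys): third position 2-fold.
Four-fold degenerate third positions: 2.

2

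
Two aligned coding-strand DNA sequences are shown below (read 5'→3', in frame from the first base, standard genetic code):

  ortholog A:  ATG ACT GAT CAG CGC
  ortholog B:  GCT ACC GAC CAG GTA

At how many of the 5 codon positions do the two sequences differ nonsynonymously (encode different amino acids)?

2

Codon 1: ATG Met / GCT Ala — nonsynonymous.
Codon 2: ACT Thr / ACC Thr — synonymous.
Codon 3: GAT Asp / GAC Asp — synonymous.
Codon 4: CAG Gln / CAG Gln — identical.
Codon 5: CGC Arg / GTA Val — nonsynonymous.
Nonsynonymous differences: 2.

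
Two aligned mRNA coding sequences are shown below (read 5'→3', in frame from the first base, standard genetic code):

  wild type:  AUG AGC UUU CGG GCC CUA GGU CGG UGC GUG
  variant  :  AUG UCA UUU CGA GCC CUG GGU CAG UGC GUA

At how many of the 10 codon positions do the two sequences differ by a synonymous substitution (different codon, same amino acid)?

4

Codon 1: AUG Met / AUG Met — identical.
Codon 2: AGC Ser / UCA Ser — synonymous.
Codon 3: UUU Phe / UUU Phe — identical.
Codon 4: CGG Arg / CGA Arg — synonymous.
Codon 5: GCC Ala / GCC Ala — identical.
Codon 6: CUA Leu / CUG Leu — synonymous.
Codon 7: GGU Gly / GGU Gly — identical.
Codon 8: CGG Arg / CAG Gln — nonsynonymous.
Codon 9: UGC Cys / UGC Cys — identical.
Codon 10: GUG Val / GUA Val — synonymous.
Synonymous differences: 4.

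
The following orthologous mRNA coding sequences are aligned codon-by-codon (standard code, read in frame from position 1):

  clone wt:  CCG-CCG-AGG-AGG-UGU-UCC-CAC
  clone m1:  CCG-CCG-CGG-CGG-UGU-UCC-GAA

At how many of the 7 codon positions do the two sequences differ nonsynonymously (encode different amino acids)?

1

Codon 1: CCG Pro / CCG Pro — identical.
Codon 2: CCG Pro / CCG Pro — identical.
Codon 3: AGG Arg / CGG Arg — synonymous.
Codon 4: AGG Arg / CGG Arg — synonymous.
Codon 5: UGU Cys / UGU Cys — identical.
Codon 6: UCC Ser / UCC Ser — identical.
Codon 7: CAC His / GAA Glu — nonsynonymous.
Nonsynonymous differences: 1.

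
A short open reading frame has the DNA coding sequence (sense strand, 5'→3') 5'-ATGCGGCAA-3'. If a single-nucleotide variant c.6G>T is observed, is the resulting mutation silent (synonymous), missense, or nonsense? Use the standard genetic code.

Position 6 falls in codon 2: CGG → Arg.
After the substitution the codon is CGT → Arg.
Both encode Arg, so the change is synonymous.

silent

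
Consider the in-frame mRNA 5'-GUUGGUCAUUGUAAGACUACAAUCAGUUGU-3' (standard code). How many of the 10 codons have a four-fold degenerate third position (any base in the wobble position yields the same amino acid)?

4

Codon 1 GUU (Val): third position 4-fold.
Codon 2 GGU (Gly): third position 4-fold.
Codon 3 CAU (His): third position 2-fold.
Codon 4 UGU (Cys): third position 2-fold.
Codon 5 AAG (Lys): third position 2-fold.
Codon 6 ACU (Thr): third position 4-fold.
Codon 7 ACA (Thr): third position 4-fold.
Codon 8 AUC (Ile): third position 3-fold.
Codon 9 AGU (Ser): third position 2-fold.
Codon 10 UGU (Cys): third position 2-fold.
Four-fold degenerate third positions: 4.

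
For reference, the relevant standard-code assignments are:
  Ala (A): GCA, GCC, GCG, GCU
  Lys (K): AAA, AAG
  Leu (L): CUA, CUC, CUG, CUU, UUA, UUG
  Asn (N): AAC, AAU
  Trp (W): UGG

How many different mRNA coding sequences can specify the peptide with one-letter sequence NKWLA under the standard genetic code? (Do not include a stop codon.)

Asn: 2 codons.
Lys: 2 codons.
Trp: 1 codon.
Leu: 6 codons.
Ala: 4 codons.
2 × 2 × 1 × 6 × 4 = 96.

96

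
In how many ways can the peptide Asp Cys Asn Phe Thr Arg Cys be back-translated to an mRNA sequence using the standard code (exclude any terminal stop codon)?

Asp: 2 codons.
Cys: 2 codons.
Asn: 2 codons.
Phe: 2 codons.
Thr: 4 codons.
Arg: 6 codons.
Cys: 2 codons.
2 × 2 × 2 × 2 × 4 × 6 × 2 = 768.

768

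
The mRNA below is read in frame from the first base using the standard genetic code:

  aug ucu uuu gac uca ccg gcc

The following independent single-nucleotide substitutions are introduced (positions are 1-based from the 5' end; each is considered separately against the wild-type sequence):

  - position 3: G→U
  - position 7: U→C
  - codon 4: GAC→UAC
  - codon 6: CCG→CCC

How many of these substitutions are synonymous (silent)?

1

Codon 1: AUG (Met) → AUU (Ile) — missense.
Codon 3: UUU (Phe) → CUU (Leu) — missense.
Codon 4: GAC (Asp) → UAC (Tyr) — missense.
Codon 6: CCG (Pro) → CCC (Pro) — synonymous.
Synonymous: 1 of 4.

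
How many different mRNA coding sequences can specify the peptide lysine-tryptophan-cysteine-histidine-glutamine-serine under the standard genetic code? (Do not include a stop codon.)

Lys: 2 codons.
Trp: 1 codon.
Cys: 2 codons.
His: 2 codons.
Gln: 2 codons.
Ser: 6 codons.
2 × 1 × 2 × 2 × 2 × 6 = 96.

96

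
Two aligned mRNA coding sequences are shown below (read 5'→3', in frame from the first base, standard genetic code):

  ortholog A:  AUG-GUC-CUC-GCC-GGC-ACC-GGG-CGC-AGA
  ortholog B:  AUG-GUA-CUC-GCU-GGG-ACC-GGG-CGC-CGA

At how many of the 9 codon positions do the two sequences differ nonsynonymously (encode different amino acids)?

0

Codon 1: AUG Met / AUG Met — identical.
Codon 2: GUC Val / GUA Val — synonymous.
Codon 3: CUC Leu / CUC Leu — identical.
Codon 4: GCC Ala / GCU Ala — synonymous.
Codon 5: GGC Gly / GGG Gly — synonymous.
Codon 6: ACC Thr / ACC Thr — identical.
Codon 7: GGG Gly / GGG Gly — identical.
Codon 8: CGC Arg / CGC Arg — identical.
Codon 9: AGA Arg / CGA Arg — synonymous.
Nonsynonymous differences: 0.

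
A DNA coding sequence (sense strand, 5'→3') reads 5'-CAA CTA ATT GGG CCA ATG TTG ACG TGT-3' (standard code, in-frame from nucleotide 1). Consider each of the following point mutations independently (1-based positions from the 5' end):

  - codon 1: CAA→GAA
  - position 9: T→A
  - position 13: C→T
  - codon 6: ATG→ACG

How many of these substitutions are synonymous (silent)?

Codon 1: CAA (Gln) → GAA (Glu) — missense.
Codon 3: ATT (Ile) → ATA (Ile) — synonymous.
Codon 5: CCA (Pro) → TCA (Ser) — missense.
Codon 6: ATG (Met) → ACG (Thr) — missense.
Synonymous: 1 of 4.

1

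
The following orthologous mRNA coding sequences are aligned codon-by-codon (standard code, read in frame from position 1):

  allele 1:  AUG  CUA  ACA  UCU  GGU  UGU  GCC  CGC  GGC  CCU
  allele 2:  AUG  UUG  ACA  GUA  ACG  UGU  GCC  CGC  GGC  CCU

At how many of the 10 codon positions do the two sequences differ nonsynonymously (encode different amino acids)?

2

Codon 1: AUG Met / AUG Met — identical.
Codon 2: CUA Leu / UUG Leu — synonymous.
Codon 3: ACA Thr / ACA Thr — identical.
Codon 4: UCU Ser / GUA Val — nonsynonymous.
Codon 5: GGU Gly / ACG Thr — nonsynonymous.
Codon 6: UGU Cys / UGU Cys — identical.
Codon 7: GCC Ala / GCC Ala — identical.
Codon 8: CGC Arg / CGC Arg — identical.
Codon 9: GGC Gly / GGC Gly — identical.
Codon 10: CCU Pro / CCU Pro — identical.
Nonsynonymous differences: 2.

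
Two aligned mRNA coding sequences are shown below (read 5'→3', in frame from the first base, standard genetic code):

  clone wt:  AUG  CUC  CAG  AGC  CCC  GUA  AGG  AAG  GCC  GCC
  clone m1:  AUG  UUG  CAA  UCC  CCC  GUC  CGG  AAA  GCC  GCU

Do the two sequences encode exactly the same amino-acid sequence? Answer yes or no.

Codon 1: AUG Met / AUG Met — identical.
Codon 2: CUC Leu / UUG Leu — synonymous.
Codon 3: CAG Gln / CAA Gln — synonymous.
Codon 4: AGC Ser / UCC Ser — synonymous.
Codon 5: CCC Pro / CCC Pro — identical.
Codon 6: GUA Val / GUC Val — synonymous.
Codon 7: AGG Arg / CGG Arg — synonymous.
Codon 8: AAG Lys / AAA Lys — synonymous.
Codon 9: GCC Ala / GCC Ala — identical.
Codon 10: GCC Ala / GCU Ala — synonymous.
Nonsynonymous differences: 0 → same protein.

yes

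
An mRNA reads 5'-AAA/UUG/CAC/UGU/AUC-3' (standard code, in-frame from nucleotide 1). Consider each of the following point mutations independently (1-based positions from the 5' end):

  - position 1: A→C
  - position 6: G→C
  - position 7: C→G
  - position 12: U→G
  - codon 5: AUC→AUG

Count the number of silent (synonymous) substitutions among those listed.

0

Codon 1: AAA (Lys) → CAA (Gln) — missense.
Codon 2: UUG (Leu) → UUC (Phe) — missense.
Codon 3: CAC (His) → GAC (Asp) — missense.
Codon 4: UGU (Cys) → UGG (Trp) — missense.
Codon 5: AUC (Ile) → AUG (Met) — missense.
Synonymous: 0 of 5.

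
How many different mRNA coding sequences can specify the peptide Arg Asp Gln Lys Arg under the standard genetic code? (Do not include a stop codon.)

Arg: 6 codons.
Asp: 2 codons.
Gln: 2 codons.
Lys: 2 codons.
Arg: 6 codons.
6 × 2 × 2 × 2 × 6 = 288.

288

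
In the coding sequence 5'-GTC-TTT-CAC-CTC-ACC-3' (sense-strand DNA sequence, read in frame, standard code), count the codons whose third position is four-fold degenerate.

Codon 1 GTC (Val): third position 4-fold.
Codon 2 TTT (Phe): third position 2-fold.
Codon 3 CAC (His): third position 2-fold.
Codon 4 CTC (Leu): third position 4-fold.
Codon 5 ACC (Thr): third position 4-fold.
Four-fold degenerate third positions: 3.

3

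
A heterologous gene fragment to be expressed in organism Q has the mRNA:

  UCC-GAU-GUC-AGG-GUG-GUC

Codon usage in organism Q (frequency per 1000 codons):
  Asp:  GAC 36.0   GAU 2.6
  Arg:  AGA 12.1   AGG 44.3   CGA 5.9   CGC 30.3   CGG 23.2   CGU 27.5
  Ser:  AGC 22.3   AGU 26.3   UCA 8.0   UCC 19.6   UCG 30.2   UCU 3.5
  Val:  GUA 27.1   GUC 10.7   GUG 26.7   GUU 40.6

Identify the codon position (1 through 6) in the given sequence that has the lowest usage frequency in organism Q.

Codon 1 UCC (Ser): 19.6 per 1000.
Codon 2 GAU (Asp): 2.6 per 1000.
Codon 3 GUC (Val): 10.7 per 1000.
Codon 4 AGG (Arg): 44.3 per 1000.
Codon 5 GUG (Val): 26.7 per 1000.
Codon 6 GUC (Val): 10.7 per 1000.
Lowest frequency is 2.6 at codon 2.

2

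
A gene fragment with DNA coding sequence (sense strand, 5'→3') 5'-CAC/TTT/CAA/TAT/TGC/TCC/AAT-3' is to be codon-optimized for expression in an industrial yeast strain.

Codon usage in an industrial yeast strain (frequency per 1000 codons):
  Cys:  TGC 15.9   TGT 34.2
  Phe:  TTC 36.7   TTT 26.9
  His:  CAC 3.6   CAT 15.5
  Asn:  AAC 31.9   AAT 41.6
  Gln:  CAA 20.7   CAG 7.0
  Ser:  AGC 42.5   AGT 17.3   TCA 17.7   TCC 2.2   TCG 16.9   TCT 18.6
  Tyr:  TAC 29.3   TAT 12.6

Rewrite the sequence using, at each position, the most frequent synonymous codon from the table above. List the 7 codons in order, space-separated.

Codon 1 (His): best is CAT at 15.5.
Codon 2 (Phe): best is TTC at 36.7.
Codon 3 (Gln): best is CAA at 20.7.
Codon 4 (Tyr): best is TAC at 29.3.
Codon 5 (Cys): best is TGT at 34.2.
Codon 6 (Ser): best is AGC at 42.5.
Codon 7 (Asn): best is AAT at 41.6.

CAT TTC CAA TAC TGT AGC AAT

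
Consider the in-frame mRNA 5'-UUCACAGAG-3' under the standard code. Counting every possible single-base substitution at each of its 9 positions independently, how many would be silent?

Codon 1 (UUC, Phe): 1 synonymous substitution.
Codon 2 (ACA, Thr): 3 synonymous substitutions.
Codon 3 (GAG, Glu): 1 synonymous substitution.
Total: 1 + 3 + 1 = 5.

5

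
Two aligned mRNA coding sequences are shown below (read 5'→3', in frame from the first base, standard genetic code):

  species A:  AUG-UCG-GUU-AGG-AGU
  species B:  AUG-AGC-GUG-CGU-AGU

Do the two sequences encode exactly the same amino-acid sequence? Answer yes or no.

yes

Codon 1: AUG Met / AUG Met — identical.
Codon 2: UCG Ser / AGC Ser — synonymous.
Codon 3: GUU Val / GUG Val — synonymous.
Codon 4: AGG Arg / CGU Arg — synonymous.
Codon 5: AGU Ser / AGU Ser — identical.
Nonsynonymous differences: 0 → same protein.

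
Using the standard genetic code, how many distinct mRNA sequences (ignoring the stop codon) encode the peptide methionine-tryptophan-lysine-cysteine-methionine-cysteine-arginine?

48

Met: 1 codon.
Trp: 1 codon.
Lys: 2 codons.
Cys: 2 codons.
Met: 1 codon.
Cys: 2 codons.
Arg: 6 codons.
1 × 1 × 2 × 2 × 1 × 2 × 6 = 48.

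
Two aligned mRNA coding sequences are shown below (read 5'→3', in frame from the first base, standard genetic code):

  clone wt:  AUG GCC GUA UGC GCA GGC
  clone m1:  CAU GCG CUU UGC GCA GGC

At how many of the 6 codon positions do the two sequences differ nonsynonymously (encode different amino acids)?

Codon 1: AUG Met / CAU His — nonsynonymous.
Codon 2: GCC Ala / GCG Ala — synonymous.
Codon 3: GUA Val / CUU Leu — nonsynonymous.
Codon 4: UGC Cys / UGC Cys — identical.
Codon 5: GCA Ala / GCA Ala — identical.
Codon 6: GGC Gly / GGC Gly — identical.
Nonsynonymous differences: 2.

2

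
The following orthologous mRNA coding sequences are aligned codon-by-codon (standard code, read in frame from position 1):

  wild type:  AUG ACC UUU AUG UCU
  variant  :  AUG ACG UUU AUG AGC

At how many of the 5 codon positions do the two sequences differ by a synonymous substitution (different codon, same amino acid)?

2

Codon 1: AUG Met / AUG Met — identical.
Codon 2: ACC Thr / ACG Thr — synonymous.
Codon 3: UUU Phe / UUU Phe — identical.
Codon 4: AUG Met / AUG Met — identical.
Codon 5: UCU Ser / AGC Ser — synonymous.
Synonymous differences: 2.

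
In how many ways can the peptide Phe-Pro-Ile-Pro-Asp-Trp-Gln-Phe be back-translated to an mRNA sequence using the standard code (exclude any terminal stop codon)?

768

Phe: 2 codons.
Pro: 4 codons.
Ile: 3 codons.
Pro: 4 codons.
Asp: 2 codons.
Trp: 1 codon.
Gln: 2 codons.
Phe: 2 codons.
2 × 4 × 3 × 4 × 2 × 1 × 2 × 2 = 768.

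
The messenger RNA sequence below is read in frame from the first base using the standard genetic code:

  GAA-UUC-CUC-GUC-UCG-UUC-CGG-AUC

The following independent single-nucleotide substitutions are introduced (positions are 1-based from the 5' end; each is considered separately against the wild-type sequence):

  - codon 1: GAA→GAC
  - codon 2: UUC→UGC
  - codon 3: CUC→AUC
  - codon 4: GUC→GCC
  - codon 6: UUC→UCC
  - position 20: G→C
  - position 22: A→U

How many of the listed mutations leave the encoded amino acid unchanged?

Codon 1: GAA (Glu) → GAC (Asp) — missense.
Codon 2: UUC (Phe) → UGC (Cys) — missense.
Codon 3: CUC (Leu) → AUC (Ile) — missense.
Codon 4: GUC (Val) → GCC (Ala) — missense.
Codon 6: UUC (Phe) → UCC (Ser) — missense.
Codon 7: CGG (Arg) → CCG (Pro) — missense.
Codon 8: AUC (Ile) → UUC (Phe) — missense.
Synonymous: 0 of 7.

0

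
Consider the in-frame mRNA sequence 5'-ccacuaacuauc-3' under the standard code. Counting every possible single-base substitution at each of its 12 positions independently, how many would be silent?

12

Codon 1 (CCA, Pro): 3 synonymous substitutions.
Codon 2 (CUA, Leu): 4 synonymous substitutions.
Codon 3 (ACU, Thr): 3 synonymous substitutions.
Codon 4 (AUC, Ile): 2 synonymous substitutions.
Total: 3 + 4 + 3 + 2 = 12.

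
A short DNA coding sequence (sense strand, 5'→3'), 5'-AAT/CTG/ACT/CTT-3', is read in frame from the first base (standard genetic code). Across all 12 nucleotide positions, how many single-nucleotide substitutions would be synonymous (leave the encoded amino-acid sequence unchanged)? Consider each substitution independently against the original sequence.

Codon 1 (AAT, Asn): 1 synonymous substitution.
Codon 2 (CTG, Leu): 4 synonymous substitutions.
Codon 3 (ACT, Thr): 3 synonymous substitutions.
Codon 4 (CTT, Leu): 3 synonymous substitutions.
Total: 1 + 4 + 3 + 3 = 11.

11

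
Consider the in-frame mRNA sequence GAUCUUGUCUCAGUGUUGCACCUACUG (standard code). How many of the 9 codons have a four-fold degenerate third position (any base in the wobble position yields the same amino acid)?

Codon 1 GAU (Asp): third position 2-fold.
Codon 2 CUU (Leu): third position 4-fold.
Codon 3 GUC (Val): third position 4-fold.
Codon 4 UCA (Ser): third position 4-fold.
Codon 5 GUG (Val): third position 4-fold.
Codon 6 UUG (Leu): third position 2-fold.
Codon 7 CAC (His): third position 2-fold.
Codon 8 CUA (Leu): third position 4-fold.
Codon 9 CUG (Leu): third position 4-fold.
Four-fold degenerate third positions: 6.

6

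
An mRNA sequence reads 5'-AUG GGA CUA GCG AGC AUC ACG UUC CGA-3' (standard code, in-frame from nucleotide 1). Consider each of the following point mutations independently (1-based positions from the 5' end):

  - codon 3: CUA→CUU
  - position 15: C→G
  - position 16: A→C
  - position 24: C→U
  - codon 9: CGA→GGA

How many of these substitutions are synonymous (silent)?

Codon 3: CUA (Leu) → CUU (Leu) — synonymous.
Codon 5: AGC (Ser) → AGG (Arg) — missense.
Codon 6: AUC (Ile) → CUC (Leu) — missense.
Codon 8: UUC (Phe) → UUU (Phe) — synonymous.
Codon 9: CGA (Arg) → GGA (Gly) — missense.
Synonymous: 2 of 5.

2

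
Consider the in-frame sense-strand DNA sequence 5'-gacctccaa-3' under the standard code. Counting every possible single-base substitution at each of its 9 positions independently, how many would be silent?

5

Codon 1 (GAC, Asp): 1 synonymous substitution.
Codon 2 (CTC, Leu): 3 synonymous substitutions.
Codon 3 (CAA, Gln): 1 synonymous substitution.
Total: 1 + 3 + 1 = 5.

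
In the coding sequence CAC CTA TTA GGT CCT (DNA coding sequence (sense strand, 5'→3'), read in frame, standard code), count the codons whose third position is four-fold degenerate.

Codon 1 CAC (His): third position 2-fold.
Codon 2 CTA (Leu): third position 4-fold.
Codon 3 TTA (Leu): third position 2-fold.
Codon 4 GGT (Gly): third position 4-fold.
Codon 5 CCT (Pro): third position 4-fold.
Four-fold degenerate third positions: 3.

3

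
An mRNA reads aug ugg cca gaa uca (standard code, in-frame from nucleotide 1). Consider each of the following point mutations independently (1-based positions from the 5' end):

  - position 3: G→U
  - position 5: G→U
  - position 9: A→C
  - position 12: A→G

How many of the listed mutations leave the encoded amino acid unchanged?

Codon 1: AUG (Met) → AUU (Ile) — missense.
Codon 2: UGG (Trp) → UUG (Leu) — missense.
Codon 3: CCA (Pro) → CCC (Pro) — synonymous.
Codon 4: GAA (Glu) → GAG (Glu) — synonymous.
Synonymous: 2 of 4.

2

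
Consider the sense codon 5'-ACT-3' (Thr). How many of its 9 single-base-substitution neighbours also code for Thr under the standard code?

Position 1: none → 0 synonymous.
Position 2: none → 0 synonymous.
Position 3: ACC, ACA, ACG → 3 synonymous.
Total: 0 + 0 + 3 = 3.

3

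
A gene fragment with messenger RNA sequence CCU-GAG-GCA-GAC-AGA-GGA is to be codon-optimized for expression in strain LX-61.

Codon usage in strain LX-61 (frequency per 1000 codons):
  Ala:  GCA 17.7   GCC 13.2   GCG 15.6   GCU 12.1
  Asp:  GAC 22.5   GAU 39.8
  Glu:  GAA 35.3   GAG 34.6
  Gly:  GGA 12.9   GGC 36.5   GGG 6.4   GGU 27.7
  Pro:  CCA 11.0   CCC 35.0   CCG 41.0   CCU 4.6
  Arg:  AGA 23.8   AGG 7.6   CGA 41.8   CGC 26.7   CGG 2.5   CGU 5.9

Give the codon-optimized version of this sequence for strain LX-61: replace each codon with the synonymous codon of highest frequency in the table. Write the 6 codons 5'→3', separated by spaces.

Codon 1 (Pro): best is CCG at 41.0.
Codon 2 (Glu): best is GAA at 35.3.
Codon 3 (Ala): best is GCA at 17.7.
Codon 4 (Asp): best is GAU at 39.8.
Codon 5 (Arg): best is CGA at 41.8.
Codon 6 (Gly): best is GGC at 36.5.

CCG GAA GCA GAU CGA GGC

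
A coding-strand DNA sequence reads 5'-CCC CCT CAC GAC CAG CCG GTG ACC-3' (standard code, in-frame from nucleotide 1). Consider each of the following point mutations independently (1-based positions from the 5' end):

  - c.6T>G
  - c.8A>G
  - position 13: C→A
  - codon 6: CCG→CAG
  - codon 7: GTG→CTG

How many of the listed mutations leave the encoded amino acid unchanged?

1

Codon 2: CCT (Pro) → CCG (Pro) — synonymous.
Codon 3: CAC (His) → CGC (Arg) — missense.
Codon 5: CAG (Gln) → AAG (Lys) — missense.
Codon 6: CCG (Pro) → CAG (Gln) — missense.
Codon 7: GTG (Val) → CTG (Leu) — missense.
Synonymous: 1 of 5.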